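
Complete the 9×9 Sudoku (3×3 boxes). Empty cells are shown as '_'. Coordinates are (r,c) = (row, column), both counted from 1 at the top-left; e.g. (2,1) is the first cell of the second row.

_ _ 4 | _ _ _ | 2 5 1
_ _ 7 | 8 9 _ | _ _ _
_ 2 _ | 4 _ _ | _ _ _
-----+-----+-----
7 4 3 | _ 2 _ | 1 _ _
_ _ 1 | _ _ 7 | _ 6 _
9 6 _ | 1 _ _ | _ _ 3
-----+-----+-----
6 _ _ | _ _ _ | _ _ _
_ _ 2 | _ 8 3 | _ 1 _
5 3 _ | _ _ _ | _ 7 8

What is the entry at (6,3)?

5

(1,6) = 6: row 1 has {1,2,4,5}; col 6 has {3,7}; box has {4,8,9} → only 6 remains.
(8,1) = 4: row 8 has {1,2,3,8}; col 1 has {5,6,7,9}; box has {2,3,5,6} → only 4 remains.
(9,3) = 9: row 9 has {3,5,7,8}; col 3 has {1,2,3,4,7}; box has {2,3,4,5,6} → only 9 remains.
(7,3) = 8: row 7 has {6}; col 3 has {1,2,3,4,7,9}; box has {2,3,4,5,6,9} → only 8 remains.
(8,2) = 7: row 8 has {1,2,3,4,8}; col 2 has {2,3,4,6}; box has {2,3,4,5,6,8,9} → only 7 remains.
(6,3) = 5: row 6 has {1,3,6,9}; col 3 has {1,2,3,4,7,8,9}; box has {1,3,4,6,7,9} → only 5 remains.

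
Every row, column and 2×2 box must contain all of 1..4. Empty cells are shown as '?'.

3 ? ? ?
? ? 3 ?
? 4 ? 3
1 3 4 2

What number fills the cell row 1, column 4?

4

row 3, column 1 = 2: row 3 has {3,4}; col 1 has {1,3}; box has {1,3,4} → only 2 remains.
row 3, column 3 = 1: row 3 has {2,3,4}; col 3 has {3,4}; box has {2,3,4} → only 1 remains.
row 1, column 3 = 2: row 1 has {3}; col 3 has {1,3,4}; box has {3} → only 2 remains.
row 2, column 1 = 4: row 2 has {3}; col 1 has {1,2,3}; box has {3} → only 4 remains.
row 2, column 4 = 1: row 2 has {3,4}; col 4 has {2,3}; box has {2,3} → only 1 remains.
row 1, column 2 = 1: row 1 has {2,3}; col 2 has {3,4}; box has {3,4} → only 1 remains.
row 1, column 4 = 4: row 1 has {1,2,3}; col 4 has {1,2,3}; box has {1,2,3} → only 4 remains.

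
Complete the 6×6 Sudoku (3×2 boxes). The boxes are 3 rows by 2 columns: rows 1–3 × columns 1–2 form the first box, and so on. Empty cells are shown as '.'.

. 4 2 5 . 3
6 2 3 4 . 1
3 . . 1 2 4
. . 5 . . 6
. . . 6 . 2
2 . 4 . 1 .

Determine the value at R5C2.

R1C1 = 1 (sole candidate).
R1C5 = 6 (sole candidate).
R2C5 = 5 (sole candidate).
R3C2 = 5 (sole candidate).
R3C3 = 6 (sole candidate).
R4C1 = 4 (sole candidate).
R4C5 = 3 (sole candidate).
R5C1 = 5 (sole candidate).
R5C3 = 1 (sole candidate).
R5C5 = 4 (sole candidate).
R6C4 = 3 (sole candidate).
R6C6 = 5 (sole candidate).
R4C2 = 1 (sole candidate).
R4C4 = 2 (sole candidate).
R5C2 = 3: row 5 has {1,2,4,5,6}; col 2 has {1,2,4,5}; box has {1,2,4,5} → only 3 remains.

3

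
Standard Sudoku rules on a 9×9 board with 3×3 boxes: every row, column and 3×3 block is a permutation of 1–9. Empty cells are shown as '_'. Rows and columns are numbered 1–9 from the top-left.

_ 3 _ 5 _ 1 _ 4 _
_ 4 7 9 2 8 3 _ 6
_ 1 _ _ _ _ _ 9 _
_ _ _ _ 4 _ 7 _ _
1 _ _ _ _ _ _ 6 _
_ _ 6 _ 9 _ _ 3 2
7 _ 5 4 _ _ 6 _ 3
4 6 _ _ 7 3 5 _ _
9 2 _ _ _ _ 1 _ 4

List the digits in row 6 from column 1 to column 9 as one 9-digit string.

856197432

row 1, column 5 = 6: row 1 has {1,3,4,5}; col 5 has {2,4,7,9}; box has {1,2,5,8,9} → only 6 remains.
row 2, column 1 = 5: row 2 has {2,3,4,6,7,8,9}; col 1 has {1,4,7,9}; box has {1,3,4,7} → only 5 remains.
row 2, column 8 = 1: row 2 has {2,3,4,5,6,7,8,9}; col 8 has {3,4,6,9}; box has {3,4,6,9} → only 1 remains.
row 3, column 5 = 3: row 3 has {1,9}; col 5 has {2,4,6,7,9}; box has {1,2,5,6,8,9} → only 3 remains.
row 6, column 1 = 8: row 6 has {2,3,6,9}; col 1 has {1,4,5,7,9}; box has {1,6} → only 8 remains.
row 6, column 7 = 4: row 6 has {2,3,6,8,9}; col 7 has {1,3,5,6,7}; box has {2,3,6,7} → only 4 remains.
row 7, column 2 = 8: row 7 has {3,4,5,6,7}; col 2 has {1,2,3,4,6}; box has {2,4,5,6,7,9} → only 8 remains.
row 7, column 5 = 1: row 7 has {3,4,5,6,7,8}; col 5 has {2,3,4,6,7,9}; box has {3,4,7} → only 1 remains.
row 7, column 8 = 2: row 7 has {1,3,4,5,6,7,8}; col 8 has {1,3,4,6,9}; box has {1,3,4,5,6} → only 2 remains.
row 8, column 3 = 1: row 8 has {3,4,5,6,7}; col 3 has {5,6,7}; box has {2,4,5,6,7,8,9} → only 1 remains.
row 8, column 8 = 8: row 8 has {1,3,4,5,6,7}; col 8 has {1,2,3,4,6,9}; box has {1,2,3,4,5,6} → only 8 remains.
row 8, column 9 = 9: row 8 has {1,3,4,5,6,7,8}; col 9 has {2,3,4,6}; box has {1,2,3,4,5,6,8} → only 9 remains.
row 9, column 3 = 3: row 9 has {1,2,4,9}; col 3 has {1,5,6,7}; box has {1,2,4,5,6,7,8,9} → only 3 remains.
row 9, column 8 = 7: row 9 has {1,2,3,4,9}; col 8 has {1,2,3,4,6,8,9}; box has {1,2,3,4,5,6,8,9} → only 7 remains.
row 1, column 1 = 2: row 1 has {1,3,4,5,6}; col 1 has {1,4,5,7,8,9}; box has {1,3,4,5,7} → only 2 remains.
row 1, column 7 = 8: row 1 has {1,2,3,4,5,6}; col 7 has {1,3,4,5,6,7}; box has {1,3,4,6,9} → only 8 remains.
row 1, column 9 = 7: row 1 has {1,2,3,4,5,6,8}; col 9 has {2,3,4,6,9}; box has {1,3,4,6,8,9} → only 7 remains.
row 3, column 1 = 6: row 3 has {1,3,9}; col 1 has {1,2,4,5,7,8,9}; box has {1,2,3,4,5,7} → only 6 remains.
row 3, column 3 = 8: row 3 has {1,3,6,9}; col 3 has {1,3,5,6,7}; box has {1,2,3,4,5,6,7} → only 8 remains.
row 3, column 4 = 7: row 3 has {1,3,6,8,9}; col 4 has {4,5,9}; box has {1,2,3,5,6,8,9} → only 7 remains.
row 3, column 6 = 4: row 3 has {1,3,6,7,8,9}; col 6 has {1,3,8}; box has {1,2,3,5,6,7,8,9} → only 4 remains.
row 3, column 7 = 2: row 3 has {1,3,4,6,7,8,9}; col 7 has {1,3,4,5,6,7,8}; box has {1,3,4,6,7,8,9} → only 2 remains.
row 3, column 9 = 5: row 3 has {1,2,3,4,6,7,8,9}; col 9 has {2,3,4,6,7,9}; box has {1,2,3,4,6,7,8,9} → only 5 remains.
row 4, column 1 = 3: row 4 has {4,7}; col 1 has {1,2,4,5,6,7,8,9}; box has {1,6,8} → only 3 remains.
row 4, column 8 = 5: row 4 has {3,4,7}; col 8 has {1,2,3,4,6,7,8,9}; box has {2,3,4,6,7} → only 5 remains.
row 5, column 7 = 9: row 5 has {1,6}; col 7 has {1,2,3,4,5,6,7,8}; box has {2,3,4,5,6,7} → only 9 remains.
row 5, column 9 = 8: row 5 has {1,6,9}; col 9 has {2,3,4,5,6,7,9}; box has {2,3,4,5,6,7,9} → only 8 remains.
row 6, column 4 = 1: row 6 has {2,3,4,6,8,9}; col 4 has {4,5,7,9}; box has {4,9} → only 1 remains.
row 7, column 6 = 9: row 7 has {1,2,3,4,5,6,7,8}; col 6 has {1,3,4,8}; box has {1,3,4,7} → only 9 remains.
row 8, column 4 = 2: row 8 has {1,3,4,5,6,7,8,9}; col 4 has {1,4,5,7,9}; box has {1,3,4,7,9} → only 2 remains.
row 1, column 3 = 9: row 1 has {1,2,3,4,5,6,7,8}; col 3 has {1,3,5,6,7,8}; box has {1,2,3,4,5,6,7,8} → only 9 remains.
row 4, column 2 = 9: row 4 has {3,4,5,7}; col 2 has {1,2,3,4,6,8}; box has {1,3,6,8} → only 9 remains.
row 4, column 3 = 2: row 4 has {3,4,5,7,9}; col 3 has {1,3,5,6,7,8,9}; box has {1,3,6,8,9} → only 2 remains.
row 4, column 6 = 6: row 4 has {2,3,4,5,7,9}; col 6 has {1,3,4,8,9}; box has {1,4,9} → only 6 remains.
row 4, column 9 = 1: row 4 has {2,3,4,5,6,7,9}; col 9 has {2,3,4,5,6,7,8,9}; box has {2,3,4,5,6,7,8,9} → only 1 remains.
row 5, column 3 = 4: row 5 has {1,6,8,9}; col 3 has {1,2,3,5,6,7,8,9}; box has {1,2,3,6,8,9} → only 4 remains.
row 5, column 4 = 3: row 5 has {1,4,6,8,9}; col 4 has {1,2,4,5,7,9}; box has {1,4,6,9} → only 3 remains.
row 5, column 5 = 5: row 5 has {1,3,4,6,8,9}; col 5 has {1,2,3,4,6,7,9}; box has {1,3,4,6,9} → only 5 remains.
row 6, column 6 = 7: row 6 has {1,2,3,4,6,8,9}; col 6 has {1,3,4,6,8,9}; box has {1,3,4,5,6,9} → only 7 remains.
row 9, column 5 = 8: row 9 has {1,2,3,4,7,9}; col 5 has {1,2,3,4,5,6,7,9}; box has {1,2,3,4,7,9} → only 8 remains.
row 9, column 6 = 5: row 9 has {1,2,3,4,7,8,9}; col 6 has {1,3,4,6,7,8,9}; box has {1,2,3,4,7,8,9} → only 5 remains.
row 4, column 4 = 8: row 4 has {1,2,3,4,5,6,7,9}; col 4 has {1,2,3,4,5,7,9}; box has {1,3,4,5,6,7,9} → only 8 remains.
row 5, column 2 = 7: row 5 has {1,3,4,5,6,8,9}; col 2 has {1,2,3,4,6,8,9}; box has {1,2,3,4,6,8,9} → only 7 remains.
row 5, column 6 = 2: row 5 has {1,3,4,5,6,7,8,9}; col 6 has {1,3,4,5,6,7,8,9}; box has {1,3,4,5,6,7,8,9} → only 2 remains.
row 6, column 2 = 5: row 6 has {1,2,3,4,6,7,8,9}; col 2 has {1,2,3,4,6,7,8,9}; box has {1,2,3,4,6,7,8,9} → only 5 remains.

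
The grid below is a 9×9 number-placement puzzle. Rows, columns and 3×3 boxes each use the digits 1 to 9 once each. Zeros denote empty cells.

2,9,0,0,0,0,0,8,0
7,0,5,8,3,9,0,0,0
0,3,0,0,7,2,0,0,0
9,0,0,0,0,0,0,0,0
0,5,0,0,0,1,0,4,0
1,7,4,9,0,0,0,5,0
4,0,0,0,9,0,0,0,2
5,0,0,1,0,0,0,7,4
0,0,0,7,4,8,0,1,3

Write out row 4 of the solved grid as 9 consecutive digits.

962457138

R7C8 = 6: row 7 has {2,4,9}; col 8 has {1,4,5,7,8}; box has {1,2,3,4,7} → only 6 remains.
R9C1 = 6: row 9 has {1,3,4,7,8}; col 1 has {1,2,4,5,7,9}; box has {4,5} → only 6 remains.
R9C2 = 2: row 9 has {1,3,4,6,7,8}; col 2 has {3,5,7,9}; box has {4,5,6} → only 2 remains.
R9C3 = 9: row 9 has {1,2,3,4,6,7,8}; col 3 has {4,5}; box has {2,4,5,6} → only 9 remains.
R9C7 = 5: row 9 has {1,2,3,4,6,7,8,9}; col 7 has {}; box has {1,2,3,4,6,7} → only 5 remains.
R2C8 = 2: row 2 has {3,5,7,8,9}; col 8 has {1,4,5,6,7,8}; box has {8} → only 2 remains.
R3C1 = 8: row 3 has {2,3,7}; col 1 has {1,2,4,5,6,7,9}; box has {2,3,5,7,9} → only 8 remains.
R3C8 = 9: row 3 has {2,3,7,8}; col 8 has {1,2,4,5,6,7,8}; box has {2,8} → only 9 remains.
R4C8 = 3: row 4 has {9}; col 8 has {1,2,4,5,6,7,8,9}; box has {4,5} → only 3 remains.
R5C1 = 3: row 5 has {1,4,5}; col 1 has {1,2,4,5,6,7,8,9}; box has {1,4,5,7,9} → only 3 remains.
R7C7 = 8: row 7 has {2,4,6,9}; col 7 has {5}; box has {1,2,3,4,5,6,7} → only 8 remains.
R8C2 = 8: row 8 has {1,4,5,7}; col 2 has {2,3,5,7,9}; box has {2,4,5,6,9} → only 8 remains.
R8C3 = 3: row 8 has {1,4,5,7,8}; col 3 has {4,5,9}; box has {2,4,5,6,8,9} → only 3 remains.
R8C6 = 6: row 8 has {1,3,4,5,7,8}; col 6 has {1,2,8,9}; box has {1,4,7,8,9} → only 6 remains.
R8C7 = 9: row 8 has {1,3,4,5,6,7,8}; col 7 has {5,8}; box has {1,2,3,4,5,6,7,8} → only 9 remains.
R4C2 = 6: row 4 has {3,9}; col 2 has {2,3,5,7,8,9}; box has {1,3,4,5,7,9} → only 6 remains.
R6C6 = 3: row 6 has {1,4,5,7,9}; col 6 has {1,2,6,8,9}; box has {1,9} → only 3 remains.
R7C2 = 1: row 7 has {2,4,6,8,9}; col 2 has {2,3,5,6,7,8,9}; box has {2,3,4,5,6,8,9} → only 1 remains.
R7C3 = 7: row 7 has {1,2,4,6,8,9}; col 3 has {3,4,5,9}; box has {1,2,3,4,5,6,8,9} → only 7 remains.
R7C6 = 5: row 7 has {1,2,4,6,7,8,9}; col 6 has {1,2,3,6,8,9}; box has {1,4,6,7,8,9} → only 5 remains.
R8C5 = 2: row 8 has {1,3,4,5,6,7,8,9}; col 5 has {3,4,7,9}; box has {1,4,5,6,7,8,9} → only 2 remains.
R1C6 = 4: row 1 has {2,8,9}; col 6 has {1,2,3,5,6,8,9}; box has {2,3,7,8,9} → only 4 remains.
R2C2 = 4: row 2 has {2,3,5,7,8,9}; col 2 has {1,2,3,5,6,7,8,9}; box has {2,3,5,7,8,9} → only 4 remains.
R4C6 = 7: row 4 has {3,6,9}; col 6 has {1,2,3,4,5,6,8,9}; box has {1,3,9} → only 7 remains.
R7C4 = 3: row 7 has {1,2,4,5,6,7,8,9}; col 4 has {1,7,8,9}; box has {1,2,4,5,6,7,8,9} → only 3 remains.
R1C7 = 3: in row 1, 3 can only go here (every other open cell in that row sees a 3).
R1C9 = 7: in row 1, 7 can only go here (every other open cell in that row sees a 7).
R3C7 = 4: in row 3, 4 can only go here (every other open cell in that row sees a 4).
R4C4 = 4: in row 4, 4 can only go here (every other open cell in that row sees a 4).
R4C5 = 5: in row 4, 5 can only go here (every other open cell in that row sees a 5).
R1C4 = 5: in row 1, 5 can only go here (every other open cell in that row sees a 5).
R3C4 = 6: row 3 has {2,3,4,7,8,9}; col 4 has {1,3,4,5,7,8,9}; box has {2,3,4,5,7,8,9} → only 6 remains.
R5C4 = 2: row 5 has {1,3,4,5}; col 4 has {1,3,4,5,6,7,8,9}; box has {1,3,4,5,7,9} → only 2 remains.
R1C5 = 1: row 1 has {2,3,4,5,7,8,9}; col 5 has {2,3,4,5,7,9}; box has {2,3,4,5,6,7,8,9} → only 1 remains.
R3C3 = 1: row 3 has {2,3,4,6,7,8,9}; col 3 has {3,4,5,7,9}; box has {2,3,4,5,7,8,9} → only 1 remains.
R3C9 = 5: row 3 has {1,2,3,4,6,7,8,9}; col 9 has {2,3,4,7}; box has {2,3,4,7,8,9} → only 5 remains.
R5C3 = 8: row 5 has {1,2,3,4,5}; col 3 has {1,3,4,5,7,9}; box has {1,3,4,5,6,7,9} → only 8 remains.
R5C5 = 6: row 5 has {1,2,3,4,5,8}; col 5 has {1,2,3,4,5,7,9}; box has {1,2,3,4,5,7,9} → only 6 remains.
R5C7 = 7: row 5 has {1,2,3,4,5,6,8}; col 7 has {3,4,5,8,9}; box has {3,4,5} → only 7 remains.
R5C9 = 9: row 5 has {1,2,3,4,5,6,7,8}; col 9 has {2,3,4,5,7}; box has {3,4,5,7} → only 9 remains.
R6C5 = 8: row 6 has {1,3,4,5,7,9}; col 5 has {1,2,3,4,5,6,7,9}; box has {1,2,3,4,5,6,7,9} → only 8 remains.
R6C9 = 6: row 6 has {1,3,4,5,7,8,9}; col 9 has {2,3,4,5,7,9}; box has {3,4,5,7,9} → only 6 remains.
R1C3 = 6: row 1 has {1,2,3,4,5,7,8,9}; col 3 has {1,3,4,5,7,8,9}; box has {1,2,3,4,5,7,8,9} → only 6 remains.
R2C9 = 1: row 2 has {2,3,4,5,7,8,9}; col 9 has {2,3,4,5,6,7,9}; box has {2,3,4,5,7,8,9} → only 1 remains.
R4C3 = 2: row 4 has {3,4,5,6,7,9}; col 3 has {1,3,4,5,6,7,8,9}; box has {1,3,4,5,6,7,8,9} → only 2 remains.
R4C7 = 1: row 4 has {2,3,4,5,6,7,9}; col 7 has {3,4,5,7,8,9}; box has {3,4,5,6,7,9} → only 1 remains.
R4C9 = 8: row 4 has {1,2,3,4,5,6,7,9}; col 9 has {1,2,3,4,5,6,7,9}; box has {1,3,4,5,6,7,9} → only 8 remains.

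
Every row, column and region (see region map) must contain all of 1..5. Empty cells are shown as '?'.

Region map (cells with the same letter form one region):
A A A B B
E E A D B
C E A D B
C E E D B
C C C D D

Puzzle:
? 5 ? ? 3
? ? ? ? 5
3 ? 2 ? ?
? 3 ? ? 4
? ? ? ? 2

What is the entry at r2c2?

2

r3c5 = 1 (sole candidate).
r1c4 = 2 (sole candidate).
r3c2 = 4 (sole candidate).
r3c4 = 5 (sole candidate).
r4c4 = 1 (sole candidate).
r5c2 = 1 (sole candidate).
r2c2 = 2: row 2 has {5}; col 2 has {1,3,4,5}; region has {3,4} → only 2 remains.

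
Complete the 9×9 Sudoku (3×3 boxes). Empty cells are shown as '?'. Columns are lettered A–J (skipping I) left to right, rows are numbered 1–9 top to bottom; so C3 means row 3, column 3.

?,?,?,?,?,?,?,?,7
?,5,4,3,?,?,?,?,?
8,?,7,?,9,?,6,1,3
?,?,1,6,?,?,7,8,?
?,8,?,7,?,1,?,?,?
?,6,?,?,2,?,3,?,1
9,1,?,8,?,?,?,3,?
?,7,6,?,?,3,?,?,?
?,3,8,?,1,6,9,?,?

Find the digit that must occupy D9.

B3 = 2: row 3 has {1,3,6,7,8,9}; col 2 has {1,3,5,6,7,8}; box has {4,5,7,8} → only 2 remains.
B1 = 9: row 1 has {7}; col 2 has {1,2,3,5,6,7,8}; box has {2,4,5,7,8} → only 9 remains.
C1 = 3: row 1 has {7,9}; col 3 has {1,4,6,7,8}; box has {2,4,5,7,8,9} → only 3 remains.
B4 = 4: row 4 has {1,6,7,8}; col 2 has {1,2,3,5,6,7,8,9}; box has {1,6,8} → only 4 remains.
A2 = 1: in row 2, 1 can only go here (every other open cell in that row sees a 1).
A1 = 6: row 1 has {3,7,9}; col 1 has {1,8,9}; box has {1,2,3,4,5,7,8,9} → only 6 remains.
D1 = 1: in row 1, 1 can only go here (every other open cell in that row sees a 1).
E2 = 6: in row 2, 6 can only go here (every other open cell in that row sees a 6).
F2 = 7: in row 2, 7 can only go here (every other open cell in that row sees a 7).
A6 = 7: in row 6, 7 can only go here (every other open cell in that row sees a 7).
F6 = 8: in row 6, 8 can only go here (every other open cell in that row sees an 8).
J7 = 6: in row 7, 6 can only go here (every other open cell in that row sees a 6).
E7 = 7: in row 7, 7 can only go here (every other open cell in that row sees a 7).
H5 = 6: in row 5, 6 can only go here (every other open cell in that row sees a 6).
G8 = 1: in row 8, 1 can only go here (every other open cell in that row sees a 1).
D8 = 9: in row 8, 9 can only go here (every other open cell in that row sees a 9).
J8 = 8: in row 8, 8 can only go here (every other open cell in that row sees an 8).
G2 = 8: in row 2, 8 can only go here (every other open cell in that row sees an 8).
E1 = 8: in row 1, 8 can only go here (every other open cell in that row sees an 8).
H9 = 7: in row 9, 7 can only go here (every other open cell in that row sees a 7).
D9 = 2: in column 4, 2 can only go here (every other open cell in that column sees a 2).

2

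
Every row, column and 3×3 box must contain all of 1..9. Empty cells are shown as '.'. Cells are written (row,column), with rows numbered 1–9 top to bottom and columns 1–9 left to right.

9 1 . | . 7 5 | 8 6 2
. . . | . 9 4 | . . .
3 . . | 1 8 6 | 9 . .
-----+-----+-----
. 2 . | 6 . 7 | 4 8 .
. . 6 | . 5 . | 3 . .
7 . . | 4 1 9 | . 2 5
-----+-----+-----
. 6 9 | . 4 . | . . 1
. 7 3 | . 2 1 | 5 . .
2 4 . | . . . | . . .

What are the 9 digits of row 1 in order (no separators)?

914375862

(1,3) = 4: row 1 has {1,2,5,6,7,8,9}; col 3 has {3,6,9}; box has {1,3,9} → only 4 remains.
(1,4) = 3: row 1 has {1,2,4,5,6,7,8,9}; col 4 has {1,4,6}; box has {1,4,5,6,7,8,9} → only 3 remains.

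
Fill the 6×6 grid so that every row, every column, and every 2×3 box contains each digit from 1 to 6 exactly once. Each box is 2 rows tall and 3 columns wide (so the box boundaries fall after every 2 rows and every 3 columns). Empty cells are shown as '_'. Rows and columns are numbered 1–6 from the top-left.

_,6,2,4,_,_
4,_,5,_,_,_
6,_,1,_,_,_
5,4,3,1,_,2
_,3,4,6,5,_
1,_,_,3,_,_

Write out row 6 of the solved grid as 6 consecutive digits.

r1c1 = 3 (sole candidate).
r1c5 = 1 (sole candidate).
r1c6 = 5 (sole candidate).
r2c2 = 1 (sole candidate).
r2c4 = 2 (sole candidate).
r3c2 = 2 (sole candidate).
r3c4 = 5 (sole candidate).
r4c5 = 6 (sole candidate).
r5c1 = 2 (sole candidate).
r5c6 = 1 (sole candidate).
r6c2 = 5: row 6 has {1,3}; col 2 has {1,2,3,4,6}; box has {1,2,3,4} → only 5 remains.
r6c3 = 6: row 6 has {1,3,5}; col 3 has {1,2,3,4,5}; box has {1,2,3,4,5} → only 6 remains.
r6c6 = 4: row 6 has {1,3,5,6}; col 6 has {1,2,5}; box has {1,3,5,6} → only 4 remains.
r2c5 = 3 (sole candidate).
r2c6 = 6 (sole candidate).
r3c5 = 4 (sole candidate).
r3c6 = 3 (sole candidate).
r6c5 = 2: row 6 has {1,3,4,5,6}; col 5 has {1,3,4,5,6}; box has {1,3,4,5,6} → only 2 remains.

156324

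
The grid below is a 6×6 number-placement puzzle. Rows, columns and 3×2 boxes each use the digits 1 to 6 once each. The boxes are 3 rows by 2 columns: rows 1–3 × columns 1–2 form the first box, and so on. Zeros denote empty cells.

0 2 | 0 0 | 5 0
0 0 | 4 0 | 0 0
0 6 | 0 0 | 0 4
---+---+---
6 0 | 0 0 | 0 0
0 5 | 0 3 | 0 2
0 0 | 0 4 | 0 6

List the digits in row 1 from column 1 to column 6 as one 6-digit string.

423651

R1C1 = 4: in row 1, 4 can only go here (every other open cell in that row sees a 4).
R5C1 = 1 (sole candidate).
R5C3 = 6 (sole candidate).
R5C5 = 4 (sole candidate).
R6C2 = 3 (sole candidate).
R6C5 = 1 (sole candidate).
R2C2 = 1 (sole candidate).
R2C6 = 3 (sole candidate).
R3C5 = 2 (sole candidate).
R4C2 = 4 (sole candidate).
R4C5 = 3 (sole candidate).
R4C6 = 5 (sole candidate).
R6C1 = 2 (sole candidate).
R6C3 = 5 (sole candidate).
R1C6 = 1: row 1 has {2,4,5}; col 6 has {2,3,4,5,6}; box has {2,3,4,5} → only 1 remains.
R2C1 = 5 (sole candidate).
R2C5 = 6 (sole candidate).
R3C1 = 3 (sole candidate).
R3C3 = 1 (sole candidate).
R3C4 = 5 (sole candidate).
R4C3 = 2 (sole candidate).
R4C4 = 1 (sole candidate).
R1C3 = 3: row 1 has {1,2,4,5}; col 3 has {1,2,4,5,6}; box has {1,4,5} → only 3 remains.
R1C4 = 6: row 1 has {1,2,3,4,5}; col 4 has {1,3,4,5}; box has {1,3,4,5} → only 6 remains.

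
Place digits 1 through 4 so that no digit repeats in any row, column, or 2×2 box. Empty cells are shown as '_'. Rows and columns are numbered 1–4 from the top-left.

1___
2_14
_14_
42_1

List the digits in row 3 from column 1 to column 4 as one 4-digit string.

3142

R2C2 = 3: row 2 has {1,2,4}; col 2 has {1,2}; box has {1,2} → only 3 remains.
R3C1 = 3: row 3 has {1,4}; col 1 has {1,2,4}; box has {1,2,4} → only 3 remains.
R3C4 = 2: row 3 has {1,3,4}; col 4 has {1,4}; box has {1,4} → only 2 remains.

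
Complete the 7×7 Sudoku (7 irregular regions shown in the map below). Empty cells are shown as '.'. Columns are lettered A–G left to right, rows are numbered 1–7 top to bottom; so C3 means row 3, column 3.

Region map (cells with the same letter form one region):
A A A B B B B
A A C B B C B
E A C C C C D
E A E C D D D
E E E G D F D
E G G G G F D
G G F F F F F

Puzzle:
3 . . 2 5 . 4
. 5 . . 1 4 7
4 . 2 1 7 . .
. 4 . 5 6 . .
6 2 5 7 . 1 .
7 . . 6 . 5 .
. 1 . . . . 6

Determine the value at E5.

4

F1 = 6: row 1 has {2,3,4,5}; col 6 has {1,4,5}; region has {1,2,4,5,7} → only 6 remains.
A2 = 2: row 2 has {1,4,5,7}; col 1 has {3,4,6,7}; region has {3,4,5} → only 2 remains.
D2 = 3: row 2 has {1,2,4,5,7}; col 4 has {1,2,5,6,7}; region has {1,2,4,5,6,7} → only 3 remains.
B3 = 6: row 3 has {1,2,4,7}; col 2 has {1,2,4,5}; region has {2,3,4,5} → only 6 remains.
F3 = 3: row 3 has {1,2,4,6,7}; col 6 has {1,4,5,6}; region has {1,2,4,5,7} → only 3 remains.
G3 = 5: row 3 has {1,2,3,4,6,7}; col 7 has {4,6,7}; region has {6} → only 5 remains.
A4 = 1: row 4 has {4,5,6}; col 1 has {2,3,4,6,7}; region has {2,4,5,6,7} → only 1 remains.
C4 = 3: row 4 has {1,4,5,6}; col 3 has {2,5}; region has {1,2,4,5,6,7} → only 3 remains.
G4 = 2: row 4 has {1,3,4,5,6}; col 7 has {4,5,6,7}; region has {5,6} → only 2 remains.
G5 = 3: row 5 has {1,2,5,6,7}; col 7 has {2,4,5,6,7}; region has {2,5,6} → only 3 remains.
B6 = 3: row 6 has {5,6,7}; col 2 has {1,2,4,5,6}; region has {1,6,7} → only 3 remains.
C6 = 4: row 6 has {3,5,6,7}; col 3 has {2,3,5}; region has {1,3,6,7} → only 4 remains.
E6 = 2: row 6 has {3,4,5,6,7}; col 5 has {1,5,6,7}; region has {1,3,4,6,7} → only 2 remains.
G6 = 1: row 6 has {2,3,4,5,6,7}; col 7 has {2,3,4,5,6,7}; region has {2,3,5,6} → only 1 remains.
A7 = 5: row 7 has {1,6}; col 1 has {1,2,3,4,6,7}; region has {1,2,3,4,6,7} → only 5 remains.
C7 = 7: row 7 has {1,5,6}; col 3 has {2,3,4,5}; region has {1,5,6} → only 7 remains.
D7 = 4: row 7 has {1,5,6,7}; col 4 has {1,2,3,5,6,7}; region has {1,5,6,7} → only 4 remains.
E7 = 3: row 7 has {1,4,5,6,7}; col 5 has {1,2,5,6,7}; region has {1,4,5,6,7} → only 3 remains.
F7 = 2: row 7 has {1,3,4,5,6,7}; col 6 has {1,3,4,5,6}; region has {1,3,4,5,6,7} → only 2 remains.
B1 = 7: row 1 has {2,3,4,5,6}; col 2 has {1,2,3,4,5,6}; region has {2,3,4,5,6} → only 7 remains.
C1 = 1: row 1 has {2,3,4,5,6,7}; col 3 has {2,3,4,5,7}; region has {2,3,4,5,6,7} → only 1 remains.
C2 = 6: row 2 has {1,2,3,4,5,7}; col 3 has {1,2,3,4,5,7}; region has {1,2,3,4,5,7} → only 6 remains.
F4 = 7: row 4 has {1,2,3,4,5,6}; col 6 has {1,2,3,4,5,6}; region has {1,2,3,5,6} → only 7 remains.
E5 = 4: row 5 has {1,2,3,5,6,7}; col 5 has {1,2,3,5,6,7}; region has {1,2,3,5,6,7} → only 4 remains.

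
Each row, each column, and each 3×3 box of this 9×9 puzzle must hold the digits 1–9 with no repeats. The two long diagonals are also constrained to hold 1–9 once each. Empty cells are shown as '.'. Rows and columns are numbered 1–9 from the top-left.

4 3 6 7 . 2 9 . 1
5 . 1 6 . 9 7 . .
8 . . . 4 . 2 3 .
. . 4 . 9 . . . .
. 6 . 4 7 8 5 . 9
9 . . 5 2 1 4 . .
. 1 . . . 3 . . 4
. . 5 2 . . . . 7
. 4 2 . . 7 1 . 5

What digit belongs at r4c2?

5

r2c2 = 2: row 2 has {1,5,6,7,9}; col 2 has {1,3,4,6}; box has {1,3,4,5,6,8}; main diagonal has {1,4,5,7} → only 2 remains.
r2c9 = 8: row 2 has {1,2,5,6,7,9}; col 9 has {1,4,5,7,9}; box has {1,2,3,7,9} → only 8 remains.
r3c3 = 9: row 3 has {2,3,4,8}; col 3 has {1,2,4,5,6}; box has {1,2,3,4,5,6,8}; main diagonal has {1,2,4,5,7} → only 9 remains.
r3c4 = 1: row 3 has {2,3,4,8,9}; col 4 has {2,4,5,6,7}; box has {2,4,6,7,9} → only 1 remains.
r3c6 = 5: row 3 has {1,2,3,4,8,9}; col 6 has {1,2,3,7,8,9}; box has {1,2,4,6,7,9} → only 5 remains.
r3c9 = 6: row 3 has {1,2,3,4,5,8,9}; col 9 has {1,4,5,7,8,9}; box has {1,2,3,7,8,9} → only 6 remains.
r4c4 = 3: row 4 has {4,9}; col 4 has {1,2,4,5,6,7}; box has {1,2,4,5,7,8,9}; main diagonal has {1,2,4,5,7,9} → only 3 remains.
r4c6 = 6: row 4 has {3,4,9}; col 6 has {1,2,3,5,7,8,9}; box has {1,2,3,4,5,7,8,9}; anti-diagonal has {1,2,5,7} → only 6 remains.
r4c7 = 8: row 4 has {3,4,6,9}; col 7 has {1,2,4,5,7,9}; box has {4,5,9} → only 8 remains.
r4c9 = 2: row 4 has {3,4,6,8,9}; col 9 has {1,4,5,6,7,8,9}; box has {4,5,8,9} → only 2 remains.
r5c3 = 3: row 5 has {4,5,6,7,8,9}; col 3 has {1,2,4,5,6,9}; box has {4,6,9} → only 3 remains.
r5c8 = 1: row 5 has {3,4,5,6,7,8,9}; col 8 has {3}; box has {2,4,5,8,9} → only 1 remains.
r6c9 = 3: row 6 has {1,2,4,5,9}; col 9 has {1,2,4,5,6,7,8,9}; box has {1,2,4,5,8,9} → only 3 remains.
r7c3 = 8: row 7 has {1,3,4}; col 3 has {1,2,3,4,5,6,9}; box has {1,2,4,5}; anti-diagonal has {1,2,5,6,7} → only 8 remains.
r7c4 = 9: row 7 has {1,3,4,8}; col 4 has {1,2,3,4,5,6,7}; box has {2,3,7} → only 9 remains.
r7c7 = 6: row 7 has {1,3,4,8,9}; col 7 has {1,2,4,5,7,8,9}; box has {1,4,5,7}; main diagonal has {1,2,3,4,5,7,9} → only 6 remains.
r7c8 = 2: row 7 has {1,3,4,6,8,9}; col 8 has {1,3}; box has {1,4,5,6,7} → only 2 remains.
r8c2 = 9: row 8 has {2,5,7}; col 2 has {1,2,3,4,6}; box has {1,2,4,5,8}; anti-diagonal has {1,2,5,6,7,8} → only 9 remains.
r8c6 = 4: row 8 has {2,5,7,9}; col 6 has {1,2,3,5,6,7,8,9}; box has {2,3,7,9} → only 4 remains.
r8c7 = 3: row 8 has {2,4,5,7,9}; col 7 has {1,2,4,5,6,7,8,9}; box has {1,2,4,5,6,7} → only 3 remains.
r8c8 = 8: row 8 has {2,3,4,5,7,9}; col 8 has {1,2,3}; box has {1,2,3,4,5,6,7}; main diagonal has {1,2,3,4,5,6,7,9} → only 8 remains.
r9c1 = 3: row 9 has {1,2,4,5,7}; col 1 has {4,5,8,9}; box has {1,2,4,5,8,9}; anti-diagonal has {1,2,5,6,7,8,9} → only 3 remains.
r9c4 = 8: row 9 has {1,2,3,4,5,7}; col 4 has {1,2,3,4,5,6,7,9}; box has {2,3,4,7,9} → only 8 remains.
r9c5 = 6: row 9 has {1,2,3,4,5,7,8}; col 5 has {2,4,7,9}; box has {2,3,4,7,8,9} → only 6 remains.
r9c8 = 9: row 9 has {1,2,3,4,5,6,7,8}; col 8 has {1,2,3,8}; box has {1,2,3,4,5,6,7,8} → only 9 remains.
r1c5 = 8: row 1 has {1,2,3,4,6,7,9}; col 5 has {2,4,6,7,9}; box has {1,2,4,5,6,7,9} → only 8 remains.
r1c8 = 5: row 1 has {1,2,3,4,6,7,8,9}; col 8 has {1,2,3,8,9}; box has {1,2,3,6,7,8,9} → only 5 remains.
r2c5 = 3: row 2 has {1,2,5,6,7,8,9}; col 5 has {2,4,6,7,8,9}; box has {1,2,4,5,6,7,8,9} → only 3 remains.
r2c8 = 4: row 2 has {1,2,3,5,6,7,8,9}; col 8 has {1,2,3,5,8,9}; box has {1,2,3,5,6,7,8,9}; anti-diagonal has {1,2,3,5,6,7,8,9} → only 4 remains.
r3c2 = 7: row 3 has {1,2,3,4,5,6,8,9}; col 2 has {1,2,3,4,6,9}; box has {1,2,3,4,5,6,8,9} → only 7 remains.
r4c2 = 5: row 4 has {2,3,4,6,8,9}; col 2 has {1,2,3,4,6,7,9}; box has {3,4,6,9} → only 5 remains.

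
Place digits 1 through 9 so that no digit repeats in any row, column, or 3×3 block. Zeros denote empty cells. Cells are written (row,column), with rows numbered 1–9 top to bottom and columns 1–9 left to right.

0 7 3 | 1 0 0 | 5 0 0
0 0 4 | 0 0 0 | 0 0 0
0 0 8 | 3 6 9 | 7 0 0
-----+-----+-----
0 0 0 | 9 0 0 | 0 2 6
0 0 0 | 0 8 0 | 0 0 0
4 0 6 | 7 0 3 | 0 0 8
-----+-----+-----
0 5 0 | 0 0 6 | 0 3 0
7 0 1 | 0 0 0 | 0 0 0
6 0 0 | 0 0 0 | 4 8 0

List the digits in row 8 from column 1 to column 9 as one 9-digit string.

741832695

(1,8) = 6: in row 1, 6 can only go here (every other open cell in that row sees a 6).
(1,6) = 8: in row 1, 8 can only go here (every other open cell in that row sees an 8).
(2,2) = 6: in row 2, 6 can only go here (every other open cell in that row sees a 6).
(2,7) = 8: in row 2, 8 can only go here (every other open cell in that row sees an 8).
(2,9) = 3: in row 2, 3 can only go here (every other open cell in that row sees a 3).
(3,1) = 5: in row 3, 5 can only go here (every other open cell in that row sees a 5).
(4,3) = 7: in row 4, 7 can only go here (every other open cell in that row sees a 7).
(5,4) = 6: in row 5, 6 can only go here (every other open cell in that row sees a 6).
(8,7) = 6: in row 8, 6 can only go here (every other open cell in that row sees a 6).
(8,2) = 4: in column 2, 4 can only go here (every other open cell in that column sees a 4).
(8,5) = 3: in row 8, 3 can only go here (every other open cell in that row sees a 3).
(8,4) = 8: in row 8, 8 can only go here (every other open cell in that row sees an 8).
(7,1) = 8: in row 7, 8 can only go here (every other open cell in that row sees an 8).
(4,2) = 8: in row 4, 8 can only go here (every other open cell in that row sees an 8).
(9,2) = 3: in row 9, 3 can only go here (every other open cell in that row sees a 3).
(5,3) = 5: in column 3, 5 can only go here (every other open cell in that column sees a 5).
(7,4) = 4: in column 4, 4 can only go here (every other open cell in that column sees a 4).
(7,7) = 2: in column 7, 2 can only go here (every other open cell in that column sees a 2).
(7,3) = 9: row 7 has {2,3,4,5,6,8}; col 3 has {1,3,4,5,6,7,8}; box has {1,3,4,5,6,7,8} → only 9 remains.
(9,3) = 2: row 9 has {3,4,6,8}; col 3 has {1,3,4,5,6,7,8,9}; box has {1,3,4,5,6,7,8,9} → only 2 remains.
(9,4) = 5: row 9 has {2,3,4,6,8}; col 4 has {1,3,4,6,7,8,9}; box has {3,4,6,8} → only 5 remains.
(2,4) = 2: row 2 has {3,4,6,8}; col 4 has {1,3,4,5,6,7,8,9}; box has {1,3,6,8,9} → only 2 remains.
(8,6) = 2: row 8 has {1,3,4,6,7,8}; col 6 has {3,6,8,9}; box has {3,4,5,6,8} → only 2 remains.
(1,5) = 4: row 1 has {1,3,5,6,7,8}; col 5 has {3,6,8}; box has {1,2,3,6,8,9} → only 4 remains.
(4,6) = 4: in row 4, 4 can only go here (every other open cell in that row sees a 4).
(5,6) = 1: row 5 has {5,6,8}; col 6 has {2,3,4,6,8,9}; box has {3,4,6,7,8,9} → only 1 remains.
(9,6) = 7: row 9 has {2,3,4,5,6,8}; col 6 has {1,2,3,4,6,8,9}; box has {2,3,4,5,6,8} → only 7 remains.
(2,6) = 5: row 2 has {2,3,4,6,8}; col 6 has {1,2,3,4,6,7,8,9}; box has {1,2,3,4,6,8,9} → only 5 remains.
(4,5) = 5: row 4 has {2,4,6,7,8,9}; col 5 has {3,4,6,8}; box has {1,3,4,6,7,8,9} → only 5 remains.
(6,5) = 2: row 6 has {3,4,6,7,8}; col 5 has {3,4,5,6,8}; box has {1,3,4,5,6,7,8,9} → only 2 remains.
(7,5) = 1: row 7 has {2,3,4,5,6,8,9}; col 5 has {2,3,4,5,6,8}; box has {2,3,4,5,6,7,8} → only 1 remains.
(7,9) = 7: row 7 has {1,2,3,4,5,6,8,9}; col 9 has {3,6,8}; box has {2,3,4,6,8} → only 7 remains.
(9,5) = 9: row 9 has {2,3,4,5,6,7,8}; col 5 has {1,2,3,4,5,6,8}; box has {1,2,3,4,5,6,7,8} → only 9 remains.
(9,9) = 1: row 9 has {2,3,4,5,6,7,8,9}; col 9 has {3,6,7,8}; box has {2,3,4,6,7,8} → only 1 remains.
(2,5) = 7: row 2 has {2,3,4,5,6,8}; col 5 has {1,2,3,4,5,6,8,9}; box has {1,2,3,4,5,6,8,9} → only 7 remains.
(5,8) = 7: in row 5, 7 can only go here (every other open cell in that row sees a 7).
(5,9) = 4: in row 5, 4 can only go here (every other open cell in that row sees a 4).
(3,9) = 2: row 3 has {3,5,6,7,8,9}; col 9 has {1,3,4,6,7,8}; box has {3,5,6,7,8} → only 2 remains.
(1,9) = 9: row 1 has {1,3,4,5,6,7,8}; col 9 has {1,2,3,4,6,7,8}; box has {2,3,5,6,7,8} → only 9 remains.
(2,8) = 1: row 2 has {2,3,4,5,6,7,8}; col 8 has {2,3,6,7,8}; box has {2,3,5,6,7,8,9} → only 1 remains.
(3,2) = 1: row 3 has {2,3,5,6,7,8,9}; col 2 has {3,4,5,6,7,8}; box has {3,4,5,6,7,8} → only 1 remains.
(3,8) = 4: row 3 has {1,2,3,5,6,7,8,9}; col 8 has {1,2,3,6,7,8}; box has {1,2,3,5,6,7,8,9} → only 4 remains.
(6,2) = 9: row 6 has {2,3,4,6,7,8}; col 2 has {1,3,4,5,6,7,8}; box has {4,5,6,7,8} → only 9 remains.
(6,7) = 1: row 6 has {2,3,4,6,7,8,9}; col 7 has {2,4,5,6,7,8}; box has {2,4,6,7,8} → only 1 remains.
(6,8) = 5: row 6 has {1,2,3,4,6,7,8,9}; col 8 has {1,2,3,4,6,7,8}; box has {1,2,4,6,7,8} → only 5 remains.
(8,8) = 9: row 8 has {1,2,3,4,6,7,8}; col 8 has {1,2,3,4,5,6,7,8}; box has {1,2,3,4,6,7,8} → only 9 remains.
(8,9) = 5: row 8 has {1,2,3,4,6,7,8,9}; col 9 has {1,2,3,4,6,7,8,9}; box has {1,2,3,4,6,7,8,9} → only 5 remains.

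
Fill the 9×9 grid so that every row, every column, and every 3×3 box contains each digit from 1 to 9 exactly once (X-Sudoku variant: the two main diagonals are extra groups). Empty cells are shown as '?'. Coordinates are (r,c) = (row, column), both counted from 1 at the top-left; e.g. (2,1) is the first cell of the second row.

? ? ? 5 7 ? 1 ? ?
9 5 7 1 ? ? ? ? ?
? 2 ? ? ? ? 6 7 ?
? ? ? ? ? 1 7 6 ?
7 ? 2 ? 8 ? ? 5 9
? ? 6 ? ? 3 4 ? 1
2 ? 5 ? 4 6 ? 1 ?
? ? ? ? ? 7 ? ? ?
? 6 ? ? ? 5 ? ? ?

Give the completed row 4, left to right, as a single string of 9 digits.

349251768

(5,6) = 4: row 5 has {2,5,7,8,9}; col 6 has {1,3,5,6,7}; box has {1,3,8} → only 4 remains.
(5,7) = 3: row 5 has {2,4,5,7,8,9}; col 7 has {1,4,6,7}; box has {1,4,5,6,7,9} → only 3 remains.
(7,7) = 9: row 7 has {1,2,4,5,6}; col 7 has {1,3,4,6,7}; box has {1}; main diagonal has {3,5,8} → only 9 remains.
(4,4) = 2: row 4 has {1,6,7}; col 4 has {1,5}; box has {1,3,4,8}; main diagonal has {3,5,8,9} → only 2 remains.
(4,9) = 8: row 4 has {1,2,6,7}; col 9 has {1,9}; box has {1,3,4,5,6,7,9} → only 8 remains.
(5,2) = 1: row 5 has {2,3,4,5,7,8,9}; col 2 has {2,5,6}; box has {2,6,7} → only 1 remains.
(5,4) = 6: row 5 has {1,2,3,4,5,7,8,9}; col 4 has {1,2,5}; box has {1,2,3,4,8} → only 6 remains.
(6,8) = 2: row 6 has {1,3,4,6}; col 8 has {1,5,6,7}; box has {1,3,4,5,6,7,8,9} → only 2 remains.
(8,8) = 4: row 8 has {7}; col 8 has {1,2,5,6,7}; box has {1,9}; main diagonal has {2,3,5,8,9} → only 4 remains.
(9,9) = 7: row 9 has {5,6}; col 9 has {1,8,9}; box has {1,4,9}; main diagonal has {2,3,4,5,8,9} → only 7 remains.
(1,1) = 6: row 1 has {1,5,7}; col 1 has {2,7,9}; box has {2,5,7,9}; main diagonal has {2,3,4,5,7,8,9} → only 6 remains.
(2,8) = 3: row 2 has {1,5,7,9}; col 8 has {1,2,4,5,6,7}; box has {1,6,7}; anti-diagonal has {1,5,6,8} → only 3 remains.
(3,3) = 1: row 3 has {2,6,7}; col 3 has {2,5,6,7}; box has {2,5,6,7,9}; main diagonal has {2,3,4,5,6,7,8,9} → only 1 remains.
(7,9) = 3: row 7 has {1,2,4,5,6,9}; col 9 has {1,7,8,9}; box has {1,4,7,9} → only 3 remains.
(8,2) = 9: row 8 has {4,7}; col 2 has {1,2,5,6}; box has {2,5,6}; anti-diagonal has {1,3,5,6,8} → only 9 remains.
(9,1) = 4: row 9 has {5,6,7}; col 1 has {2,6,7,9}; box has {2,5,6,9}; anti-diagonal has {1,3,5,6,8,9} → only 4 remains.
(9,8) = 8: row 9 has {4,5,6,7}; col 8 has {1,2,3,4,5,6,7}; box has {1,3,4,7,9} → only 8 remains.
(1,8) = 9: row 1 has {1,5,6,7}; col 8 has {1,2,3,4,5,6,7,8}; box has {1,3,6,7} → only 9 remains.
(1,9) = 2: row 1 has {1,5,6,7,9}; col 9 has {1,3,7,8,9}; box has {1,3,6,7,9}; anti-diagonal has {1,3,4,5,6,8,9} → only 2 remains.
(2,7) = 8: row 2 has {1,3,5,7,9}; col 7 has {1,3,4,6,7,9}; box has {1,2,3,6,7,9} → only 8 remains.
(2,9) = 4: row 2 has {1,3,5,7,8,9}; col 9 has {1,2,3,7,8,9}; box has {1,2,3,6,7,8,9} → only 4 remains.
(3,9) = 5: row 3 has {1,2,6,7}; col 9 has {1,2,3,4,7,8,9}; box has {1,2,3,4,6,7,8,9} → only 5 remains.
(6,2) = 8: row 6 has {1,2,3,4,6}; col 2 has {1,2,5,6,9}; box has {1,2,6,7} → only 8 remains.
(6,4) = 7: row 6 has {1,2,3,4,6,8}; col 4 has {1,2,5,6}; box has {1,2,3,4,6,8}; anti-diagonal has {1,2,3,4,5,6,8,9} → only 7 remains.
(7,2) = 7: row 7 has {1,2,3,4,5,6,9}; col 2 has {1,2,5,6,8,9}; box has {2,4,5,6,9} → only 7 remains.
(7,4) = 8: row 7 has {1,2,3,4,5,6,7,9}; col 4 has {1,2,5,6,7}; box has {4,5,6,7} → only 8 remains.
(8,4) = 3: row 8 has {4,7,9}; col 4 has {1,2,5,6,7,8}; box has {4,5,6,7,8} → only 3 remains.
(8,9) = 6: row 8 has {3,4,7,9}; col 9 has {1,2,3,4,5,7,8,9}; box has {1,3,4,7,8,9} → only 6 remains.
(9,3) = 3: row 9 has {4,5,6,7,8}; col 3 has {1,2,5,6,7}; box has {2,4,5,6,7,9} → only 3 remains.
(9,4) = 9: row 9 has {3,4,5,6,7,8}; col 4 has {1,2,3,5,6,7,8}; box has {3,4,5,6,7,8} → only 9 remains.
(9,7) = 2: row 9 has {3,4,5,6,7,8,9}; col 7 has {1,3,4,6,7,8,9}; box has {1,3,4,6,7,8,9} → only 2 remains.
(1,6) = 8: row 1 has {1,2,5,6,7,9}; col 6 has {1,3,4,5,6,7}; box has {1,5,7} → only 8 remains.
(2,6) = 2: row 2 has {1,3,4,5,7,8,9}; col 6 has {1,3,4,5,6,7,8}; box has {1,5,7,8} → only 2 remains.
(3,4) = 4: row 3 has {1,2,5,6,7}; col 4 has {1,2,3,5,6,7,8,9}; box has {1,2,5,7,8} → only 4 remains.
(3,6) = 9: row 3 has {1,2,4,5,6,7}; col 6 has {1,2,3,4,5,6,7,8}; box has {1,2,4,5,7,8} → only 9 remains.
(6,1) = 5: row 6 has {1,2,3,4,6,7,8}; col 1 has {2,4,6,7,9}; box has {1,2,6,7,8} → only 5 remains.
(6,5) = 9: row 6 has {1,2,3,4,5,6,7,8}; col 5 has {4,7,8}; box has {1,2,3,4,6,7,8} → only 9 remains.
(8,3) = 8: row 8 has {3,4,6,7,9}; col 3 has {1,2,3,5,6,7}; box has {2,3,4,5,6,7,9} → only 8 remains.
(8,7) = 5: row 8 has {3,4,6,7,8,9}; col 7 has {1,2,3,4,6,7,8,9}; box has {1,2,3,4,6,7,8,9} → only 5 remains.
(9,5) = 1: row 9 has {2,3,4,5,6,7,8,9}; col 5 has {4,7,8,9}; box has {3,4,5,6,7,8,9} → only 1 remains.
(1,3) = 4: row 1 has {1,2,5,6,7,8,9}; col 3 has {1,2,3,5,6,7,8}; box has {1,2,5,6,7,9} → only 4 remains.
(2,5) = 6: row 2 has {1,2,3,4,5,7,8,9}; col 5 has {1,4,7,8,9}; box has {1,2,4,5,7,8,9} → only 6 remains.
(3,5) = 3: row 3 has {1,2,4,5,6,7,9}; col 5 has {1,4,6,7,8,9}; box has {1,2,4,5,6,7,8,9} → only 3 remains.
(4,1) = 3: row 4 has {1,2,6,7,8}; col 1 has {2,4,5,6,7,9}; box has {1,2,5,6,7,8} → only 3 remains.
(4,2) = 4: row 4 has {1,2,3,6,7,8}; col 2 has {1,2,5,6,7,8,9}; box has {1,2,3,5,6,7,8} → only 4 remains.
(4,3) = 9: row 4 has {1,2,3,4,6,7,8}; col 3 has {1,2,3,4,5,6,7,8}; box has {1,2,3,4,5,6,7,8} → only 9 remains.
(4,5) = 5: row 4 has {1,2,3,4,6,7,8,9}; col 5 has {1,3,4,6,7,8,9}; box has {1,2,3,4,6,7,8,9} → only 5 remains.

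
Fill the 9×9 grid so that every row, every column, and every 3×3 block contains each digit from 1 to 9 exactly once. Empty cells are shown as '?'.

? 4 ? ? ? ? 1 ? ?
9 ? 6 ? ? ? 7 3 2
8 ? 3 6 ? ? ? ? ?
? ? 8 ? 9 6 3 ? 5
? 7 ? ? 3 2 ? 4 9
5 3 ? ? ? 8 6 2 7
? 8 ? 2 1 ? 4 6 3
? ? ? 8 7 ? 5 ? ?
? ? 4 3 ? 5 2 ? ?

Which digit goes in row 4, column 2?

2

row 3, column 7 = 9 (sole candidate).
row 3, column 8 = 5 (sole candidate).
row 3, column 9 = 4 (sole candidate).
row 4, column 8 = 1 (sole candidate).
row 5, column 3 = 1 (sole candidate).
row 5, column 4 = 5 (sole candidate).
row 5, column 7 = 8 (sole candidate).
row 6, column 3 = 9 (sole candidate).
row 6, column 5 = 4 (sole candidate).
row 7, column 1 = 7 (sole candidate).
row 7, column 3 = 5 (sole candidate).
row 7, column 6 = 9 (sole candidate).
row 8, column 3 = 2 (sole candidate).
row 8, column 6 = 4 (sole candidate).
row 8, column 8 = 9 (sole candidate).
row 8, column 9 = 1 (sole candidate).
row 9, column 5 = 6 (sole candidate).
row 9, column 9 = 8 (sole candidate).
row 1, column 1 = 2 (sole candidate).
row 1, column 3 = 7 (sole candidate).
row 1, column 4 = 9 (sole candidate).
row 1, column 6 = 3 (sole candidate).
row 1, column 8 = 8 (sole candidate).
row 1, column 9 = 6 (sole candidate).
row 2, column 6 = 1 (sole candidate).
row 3, column 2 = 1 (sole candidate).
row 3, column 5 = 2 (sole candidate).
row 3, column 6 = 7 (sole candidate).
row 4, column 1 = 4 (sole candidate).
row 4, column 2 = 2: row 4 has {1,3,4,5,6,8,9}; col 2 has {1,3,4,7,8}; box has {1,3,4,5,7,8,9} → only 2 remains.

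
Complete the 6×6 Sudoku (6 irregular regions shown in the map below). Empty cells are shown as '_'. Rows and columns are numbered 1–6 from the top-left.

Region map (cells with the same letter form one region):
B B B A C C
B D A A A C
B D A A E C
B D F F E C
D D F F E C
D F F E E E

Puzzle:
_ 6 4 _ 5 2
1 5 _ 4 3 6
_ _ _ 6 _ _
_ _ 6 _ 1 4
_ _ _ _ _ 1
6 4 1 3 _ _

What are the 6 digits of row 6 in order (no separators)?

641325

R1C1 = 3 (sole candidate).
R1C4 = 1 (sole candidate).
R2C3 = 2 (sole candidate).
R3C3 = 5 (sole candidate).
R3C6 = 3 (sole candidate).
R5C3 = 3 (sole candidate).
R6C5 = 2: row 6 has {1,3,4,6}; col 5 has {1,3,5}; region has {1,3} → only 2 remains.
R6C6 = 5: row 6 has {1,2,3,4,6}; col 6 has {1,2,3,4,6}; region has {1,2,3} → only 5 remains.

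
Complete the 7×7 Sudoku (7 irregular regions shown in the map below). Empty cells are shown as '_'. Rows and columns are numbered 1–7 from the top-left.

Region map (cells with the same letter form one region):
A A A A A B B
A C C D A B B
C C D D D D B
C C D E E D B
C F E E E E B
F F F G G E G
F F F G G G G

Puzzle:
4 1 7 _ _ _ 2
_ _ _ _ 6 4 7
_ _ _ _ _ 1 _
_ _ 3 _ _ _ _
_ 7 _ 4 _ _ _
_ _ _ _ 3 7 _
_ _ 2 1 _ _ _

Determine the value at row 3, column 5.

4

row 1, column 5 = 5: row 1 has {1,2,4,7}; col 5 has {3,6}; region has {1,4,6,7} → only 5 remains.
row 1, column 4 = 3: row 1 has {1,2,4,5,7}; col 4 has {1,4}; region has {1,4,5,6,7} → only 3 remains.
row 1, column 6 = 6: row 1 has {1,2,3,4,5,7}; col 6 has {1,4,7}; region has {2,4,7} → only 6 remains.
row 2, column 1 = 2: row 2 has {4,6,7}; col 1 has {4}; region has {1,3,4,5,6,7} → only 2 remains.
row 2, column 4 = 5: row 2 has {2,4,6,7}; col 4 has {1,3,4}; region has {1,3} → only 5 remains.
row 4, column 6 = 2: row 4 has {3}; col 6 has {1,4,6,7}; region has {1,3,5} → only 2 remains.
row 7, column 6 = 5: row 7 has {1,2}; col 6 has {1,2,4,6,7}; region has {1,3} → only 5 remains.
row 2, column 2 = 3: row 2 has {2,4,5,6,7}; col 2 has {1,7}; region has {} → only 3 remains.
row 2, column 3 = 1: row 2 has {2,3,4,5,6,7}; col 3 has {2,3,7}; region has {3} → only 1 remains.
row 4, column 4 = 6: row 4 has {2,3}; col 4 has {1,3,4,5}; region has {4,7} → only 6 remains.
row 4, column 5 = 1: row 4 has {2,3,6}; col 5 has {3,5,6}; region has {4,6,7} → only 1 remains.
row 4, column 7 = 5: row 4 has {1,2,3,6}; col 7 has {2,7}; region has {2,4,6,7} → only 5 remains.
row 5, column 3 = 5: row 5 has {4,7}; col 3 has {1,2,3,7}; region has {1,4,6,7} → only 5 remains.
row 5, column 5 = 2: row 5 has {4,5,7}; col 5 has {1,3,5,6}; region has {1,4,5,6,7} → only 2 remains.
row 5, column 6 = 3: row 5 has {2,4,5,7}; col 6 has {1,2,4,5,6,7}; region has {1,2,4,5,6,7} → only 3 remains.
row 5, column 7 = 1: row 5 has {2,3,4,5,7}; col 7 has {2,5,7}; region has {2,4,5,6,7} → only 1 remains.
row 6, column 4 = 2: row 6 has {3,7}; col 4 has {1,3,4,5,6}; region has {1,3,5} → only 2 remains.
row 3, column 4 = 7: row 3 has {1}; col 4 has {1,2,3,4,5,6}; region has {1,2,3,5} → only 7 remains.
row 3, column 5 = 4: row 3 has {1,7}; col 5 has {1,2,3,5,6}; region has {1,2,3,5,7} → only 4 remains.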